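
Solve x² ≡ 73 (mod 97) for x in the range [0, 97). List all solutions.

48, 49

97 ≡ 1 (mod 4), so we find a root by search.
Trying successive values, 48² = 2304 ≡ 73 (mod 97). The other root is 97 − 48 = 49.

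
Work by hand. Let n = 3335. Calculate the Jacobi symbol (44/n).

1

Pull out 2^2: since 3335 ≡ 7 (mod 8), (2/3335) = +1, so (2/3335)^2 = +1.
Reciprocity: 11 ≡ 3 and 3335 ≡ 3 (mod 4), so (11/3335) = −(3335/11).
Reduce top mod 11: now compute (2/11).
Pull out 2: since 11 ≡ 3 (mod 8), (2/11) = -1.
Reached (1/11) = 1. Collecting the sign flips along the way, the symbol is +1.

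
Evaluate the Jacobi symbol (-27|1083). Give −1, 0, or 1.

First reduce: -27 ≡ 1056 (mod 1083).
Pull out 2^5: since 1083 ≡ 3 (mod 8), (2/1083) = -1, so (2/1083)^5 = -1.
Reciprocity: 33 ≡ 1 and 1083 ≡ 3 (mod 4), so (33/1083) = +(1083/33).
Reduce top mod 33: now compute (27/33).
Reciprocity: 27 ≡ 3 and 33 ≡ 1 (mod 4), so (27/33) = +(33/27).
Reduce top mod 27: now compute (6/27).
Pull out 2: since 27 ≡ 3 (mod 8), (2/27) = -1.
Reciprocity: 3 ≡ 3 and 27 ≡ 3 (mod 4), so (3/27) = −(27/3).
Reduce top mod 3: now compute (0/3).
Top reduces to 0: gcd > 1, so the symbol is 0.

0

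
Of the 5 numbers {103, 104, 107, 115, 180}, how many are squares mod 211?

(103/211) = +1 → QR.
(104/211) = -1 → non-residue.
(107/211) = +1 → QR.
(115/211) = -1 → non-residue.
(180/211) = +1 → QR.
Total quadratic residues among the 5: 3.

3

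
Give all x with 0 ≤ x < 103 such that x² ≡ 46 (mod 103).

47, 56

Since 103 ≡ 3 (mod 4), a square root of 46 is 46^((103+1)/4) = 46^26 mod 103.
Repeated squaring: 46^2≡56, 46^4≡46, 46^8≡56, 46^16≡46 (mod 103).
46^26 = 46^(16+8+2) ≡ 56 (mod 103).
Check: 56² = 3136 ≡ 46 (mod 103). The two roots are 47 and 56.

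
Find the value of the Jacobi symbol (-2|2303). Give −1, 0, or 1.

First reduce: -2 ≡ 2301 (mod 2303).
Reciprocity: 2301 ≡ 1 and 2303 ≡ 3 (mod 4), so (2301/2303) = +(2303/2301).
Reduce top mod 2301: now compute (2/2301).
Pull out 2: since 2301 ≡ 5 (mod 8), (2/2301) = -1.
Reached (1/2301) = 1. Collecting the sign flips along the way, the symbol is -1.

-1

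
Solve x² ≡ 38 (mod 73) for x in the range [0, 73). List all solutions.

29, 44

73 ≡ 1 (mod 4), so we find a root by search.
Trying successive values, 29² = 841 ≡ 38 (mod 73). The other root is 73 − 29 = 44.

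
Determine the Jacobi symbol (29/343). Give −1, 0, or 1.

1

Reciprocity: 29 ≡ 1 and 343 ≡ 3 (mod 4), so (29/343) = +(343/29).
Reduce top mod 29: now compute (24/29).
Pull out 2^3: since 29 ≡ 5 (mod 8), (2/29) = -1, so (2/29)^3 = -1.
Reciprocity: 3 ≡ 3 and 29 ≡ 1 (mod 4), so (3/29) = +(29/3).
Reduce top mod 3: now compute (2/3).
Pull out 2: since 3 ≡ 3 (mod 8), (2/3) = -1.
Reached (1/3) = 1. Collecting the sign flips along the way, the symbol is +1.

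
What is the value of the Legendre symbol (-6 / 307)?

First reduce: -6 ≡ 301 (mod 307).
Reciprocity: 301 ≡ 1 and 307 ≡ 3 (mod 4), so (301/307) = +(307/301).
Reduce top mod 301: now compute (6/301).
Pull out 2: since 301 ≡ 5 (mod 8), (2/301) = -1.
Reciprocity: 3 ≡ 3 and 301 ≡ 1 (mod 4), so (3/301) = +(301/3).
Reduce top mod 3: now compute (1/3).
Reached (1/3) = 1. Collecting the sign flips along the way, the symbol is -1.

-1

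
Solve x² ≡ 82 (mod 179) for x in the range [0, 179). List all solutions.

Since 179 ≡ 3 (mod 4), a square root of 82 is 82^((179+1)/4) = 82^45 mod 179.
Repeated squaring: 82^2≡101, 82^4≡177, 82^8≡4, 82^16≡16, 82^32≡77 (mod 179).
82^45 = 82^(32+8+4+1) ≡ 145 (mod 179).
Check: 145² = 21025 ≡ 82 (mod 179). The two roots are 34 and 145.

34, 145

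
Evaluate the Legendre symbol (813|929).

Reciprocity: 813 ≡ 1 and 929 ≡ 1 (mod 4), so (813/929) = +(929/813).
Reduce top mod 813: now compute (116/813).
Pull out 2^2: since 813 ≡ 5 (mod 8), (2/813) = -1, so (2/813)^2 = +1.
Reciprocity: 29 ≡ 1 and 813 ≡ 1 (mod 4), so (29/813) = +(813/29).
Reduce top mod 29: now compute (1/29).
Reached (1/29) = 1. Collecting the sign flips along the way, the symbol is +1.

1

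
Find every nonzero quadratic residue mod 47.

1 2 3 4 6 7 8 9 12 14 16 17 18 21 24 25 27 28 32 34 36 37 42

Square k = 1,…,23 (k and 47−k give the same square):
1²=1, 2²=4, 3²=9, 4²=16, 5²=25, 6²=36, 7²≡2, 8²≡17, 9²≡34, 10²≡6, 11²≡27, 12²≡3, 13²≡28, 14²≡8, 15²≡37, 16²≡21, 17²≡7, 18²≡42, 19²≡32, 20²≡24, 21²≡18, 22²≡14, 23²≡12 (mod 47).
So the quadratic residues mod 47 are {1, 2, 3, 4, 6, 7, 8, 9, 12, 14, 16, 17, 18, 21, 24, 25, 27, 28, 32, 34, 36, 37, 42}.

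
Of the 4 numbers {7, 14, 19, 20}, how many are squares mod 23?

(7/23) = -1 → non-residue.
(14/23) = -1 → non-residue.
(19/23) = -1 → non-residue.
(20/23) = -1 → non-residue.
Total quadratic residues among the 4: 0.

0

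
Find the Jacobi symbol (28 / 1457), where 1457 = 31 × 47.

Pull out 2^2: since 1457 ≡ 1 (mod 8), (2/1457) = +1, so (2/1457)^2 = +1.
Reciprocity: 7 ≡ 3 and 1457 ≡ 1 (mod 4), so (7/1457) = +(1457/7).
Reduce top mod 7: now compute (1/7).
Reached (1/7) = 1. Collecting the sign flips along the way, the symbol is +1.

1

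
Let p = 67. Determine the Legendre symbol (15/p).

Reciprocity: 15 ≡ 3 and 67 ≡ 3 (mod 4), so (15/67) = −(67/15).
Reduce top mod 15: now compute (7/15).
Reciprocity: 7 ≡ 3 and 15 ≡ 3 (mod 4), so (7/15) = −(15/7).
Reduce top mod 7: now compute (1/7).
Reached (1/7) = 1. Collecting the sign flips along the way, the symbol is +1.

1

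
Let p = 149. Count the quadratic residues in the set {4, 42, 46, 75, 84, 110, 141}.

4

(4/149) = +1 → QR.
(42/149) = +1 → QR.
(46/149) = +1 → QR.
(75/149) = -1 → non-residue.
(84/149) = -1 → non-residue.
(110/149) = +1 → QR.
(141/149) = -1 → non-residue.
Total quadratic residues among the 7: 4.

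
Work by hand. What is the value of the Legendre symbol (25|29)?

1

Reciprocity: 25 ≡ 1 and 29 ≡ 1 (mod 4), so (25/29) = +(29/25).
Reduce top mod 25: now compute (4/25).
Pull out 2^2: since 25 ≡ 1 (mod 8), (2/25) = +1, so (2/25)^2 = +1.
Reached (1/25) = 1. Collecting the sign flips along the way, the symbol is +1.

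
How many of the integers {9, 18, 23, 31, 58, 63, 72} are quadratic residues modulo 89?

3

(9/89) = +1 → QR.
(18/89) = +1 → QR.
(23/89) = -1 → non-residue.
(31/89) = -1 → non-residue.
(58/89) = -1 → non-residue.
(63/89) = -1 → non-residue.
(72/89) = +1 → QR.
Total quadratic residues among the 7: 3.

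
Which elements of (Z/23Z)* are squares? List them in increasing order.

Square k = 1,…,11 (k and 23−k give the same square):
1²=1, 2²=4, 3²=9, 4²=16, 5²≡2, 6²≡13, 7²≡3, 8²≡18, 9²≡12, 10²≡8, 11²≡6 (mod 23).
So the quadratic residues mod 23 are {1, 2, 3, 4, 6, 8, 9, 12, 13, 16, 18}.

1,2,3,4,6,8,9,12,13,16,18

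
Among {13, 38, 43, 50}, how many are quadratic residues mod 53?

(13/53) = +1 → QR.
(38/53) = +1 → QR.
(43/53) = +1 → QR.
(50/53) = -1 → non-residue.
Total quadratic residues among the 4: 3.

3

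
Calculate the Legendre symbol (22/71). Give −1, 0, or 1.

Pull out 2: since 71 ≡ 7 (mod 8), (2/71) = +1.
Reciprocity: 11 ≡ 3 and 71 ≡ 3 (mod 4), so (11/71) = −(71/11).
Reduce top mod 11: now compute (5/11).
Reciprocity: 5 ≡ 1 and 11 ≡ 3 (mod 4), so (5/11) = +(11/5).
Reduce top mod 5: now compute (1/5).
Reached (1/5) = 1. Collecting the sign flips along the way, the symbol is -1.

-1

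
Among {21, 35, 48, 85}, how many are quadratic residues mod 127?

(21/127) = +1 → QR.
(35/127) = +1 → QR.
(48/127) = -1 → non-residue.
(85/127) = -1 → non-residue.
Total quadratic residues among the 4: 2.

2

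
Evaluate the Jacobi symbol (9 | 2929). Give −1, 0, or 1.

1

Reciprocity: 9 ≡ 1 and 2929 ≡ 1 (mod 4), so (9/2929) = +(2929/9).
Reduce top mod 9: now compute (4/9).
Pull out 2^2: since 9 ≡ 1 (mod 8), (2/9) = +1, so (2/9)^2 = +1.
Reached (1/9) = 1. Collecting the sign flips along the way, the symbol is +1.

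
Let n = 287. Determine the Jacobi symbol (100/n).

1

Pull out 2^2: since 287 ≡ 7 (mod 8), (2/287) = +1, so (2/287)^2 = +1.
Reciprocity: 25 ≡ 1 and 287 ≡ 3 (mod 4), so (25/287) = +(287/25).
Reduce top mod 25: now compute (12/25).
Pull out 2^2: since 25 ≡ 1 (mod 8), (2/25) = +1, so (2/25)^2 = +1.
Reciprocity: 3 ≡ 3 and 25 ≡ 1 (mod 4), so (3/25) = +(25/3).
Reduce top mod 3: now compute (1/3).
Reached (1/3) = 1. Collecting the sign flips along the way, the symbol is +1.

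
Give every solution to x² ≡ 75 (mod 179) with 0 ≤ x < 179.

Since 179 ≡ 3 (mod 4), a square root of 75 is 75^((179+1)/4) = 75^45 mod 179.
Repeated squaring: 75^2≡76, 75^4≡48, 75^8≡156, 75^16≡171, 75^32≡64 (mod 179).
75^45 = 75^(32+8+4+1) ≡ 95 (mod 179).
Check: 95² = 9025 ≡ 75 (mod 179). The two roots are 84 and 95.

84, 95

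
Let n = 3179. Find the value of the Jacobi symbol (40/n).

-1

Pull out 2^3: since 3179 ≡ 3 (mod 8), (2/3179) = -1, so (2/3179)^3 = -1.
Reciprocity: 5 ≡ 1 and 3179 ≡ 3 (mod 4), so (5/3179) = +(3179/5).
Reduce top mod 5: now compute (4/5).
Pull out 2^2: since 5 ≡ 5 (mod 8), (2/5) = -1, so (2/5)^2 = +1.
Reached (1/5) = 1. Collecting the sign flips along the way, the symbol is -1.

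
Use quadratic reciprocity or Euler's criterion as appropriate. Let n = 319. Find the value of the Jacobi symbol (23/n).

Reciprocity: 23 ≡ 3 and 319 ≡ 3 (mod 4), so (23/319) = −(319/23).
Reduce top mod 23: now compute (20/23).
Pull out 2^2: since 23 ≡ 7 (mod 8), (2/23) = +1, so (2/23)^2 = +1.
Reciprocity: 5 ≡ 1 and 23 ≡ 3 (mod 4), so (5/23) = +(23/5).
Reduce top mod 5: now compute (3/5).
Reciprocity: 3 ≡ 3 and 5 ≡ 1 (mod 4), so (3/5) = +(5/3).
Reduce top mod 3: now compute (2/3).
Pull out 2: since 3 ≡ 3 (mod 8), (2/3) = -1.
Reached (1/3) = 1. Collecting the sign flips along the way, the symbol is +1.

1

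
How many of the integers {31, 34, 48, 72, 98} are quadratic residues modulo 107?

2

(31/107) = -1 → non-residue.
(34/107) = +1 → QR.
(48/107) = +1 → QR.
(72/107) = -1 → non-residue.
(98/107) = -1 → non-residue.
Total quadratic residues among the 5: 2.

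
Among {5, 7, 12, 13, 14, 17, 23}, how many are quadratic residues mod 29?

4

(5/29) = +1 → QR.
(7/29) = +1 → QR.
(12/29) = -1 → non-residue.
(13/29) = +1 → QR.
(14/29) = -1 → non-residue.
(17/29) = -1 → non-residue.
(23/29) = +1 → QR.
Total quadratic residues among the 7: 4.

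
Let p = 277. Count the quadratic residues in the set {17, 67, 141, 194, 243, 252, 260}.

5

(17/277) = -1 → non-residue.
(67/277) = +1 → QR.
(141/277) = +1 → QR.
(194/277) = +1 → QR.
(243/277) = +1 → QR.
(252/277) = +1 → QR.
(260/277) = -1 → non-residue.
Total quadratic residues among the 7: 5.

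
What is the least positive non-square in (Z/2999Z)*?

(2/2999) = +1, so 2 is a residue.
(3/2999) = +1, so 3 is a residue.
(4/2999) = +1, so 4 is a residue.
(5/2999) = +1, so 5 is a residue.
(6/2999) = +1, so 6 is a residue.
(7/2999) = +1, so 7 is a residue.
(8/2999) = +1, so 8 is a residue.
(9/2999) = +1, so 9 is a residue.
(10/2999) = +1, so 10 is a residue.
(11/2999) = +1, so 11 is a residue.
(12/2999) = +1, so 12 is a residue.
(13/2999) = +1, so 13 is a residue.
(14/2999) = +1, so 14 is a residue.
(15/2999) = +1, so 15 is a residue.
(16/2999) = +1, so 16 is a residue.
(17/2999) = −1, so 17 is the smallest positive non-residue mod 2999.

17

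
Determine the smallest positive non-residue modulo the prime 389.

(2/389) = −1, so 2 is the smallest positive non-residue mod 389.

2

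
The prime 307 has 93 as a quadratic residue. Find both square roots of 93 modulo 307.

20, 287

Since 307 ≡ 3 (mod 4), a square root of 93 is 93^((307+1)/4) = 93^77 mod 307.
Repeated squaring: 93^2≡53, 93^4≡46, 93^8≡274, 93^16≡168, 93^32≡287, 93^64≡93 (mod 307).
93^77 = 93^(64+8+4+1) ≡ 287 (mod 307).
Check: 287² = 82369 ≡ 93 (mod 307). The two roots are 20 and 287.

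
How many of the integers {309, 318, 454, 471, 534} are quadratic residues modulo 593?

3

(309/593) = +1 → QR.
(318/593) = -1 → non-residue.
(454/593) = +1 → QR.
(471/593) = -1 → non-residue.
(534/593) = +1 → QR.
Total quadratic residues among the 5: 3.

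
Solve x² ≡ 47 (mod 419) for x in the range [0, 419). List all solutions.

Since 419 ≡ 3 (mod 4), a square root of 47 is 47^((419+1)/4) = 47^105 mod 419.
Repeated squaring: 47^2≡114, 47^4≡7, 47^8≡49, 47^16≡306, 47^32≡199, 47^64≡215 (mod 419).
47^105 = 47^(64+32+8+1) ≡ 139 (mod 419).
Check: 139² = 19321 ≡ 47 (mod 419). The two roots are 139 and 280.

139, 280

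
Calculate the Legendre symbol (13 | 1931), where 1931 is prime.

Reciprocity: 13 ≡ 1 and 1931 ≡ 3 (mod 4), so (13/1931) = +(1931/13).
Reduce top mod 13: now compute (7/13).
Reciprocity: 7 ≡ 3 and 13 ≡ 1 (mod 4), so (7/13) = +(13/7).
Reduce top mod 7: now compute (6/7).
Pull out 2: since 7 ≡ 7 (mod 8), (2/7) = +1.
Reciprocity: 3 ≡ 3 and 7 ≡ 3 (mod 4), so (3/7) = −(7/3).
Reduce top mod 3: now compute (1/3).
Reached (1/3) = 1. Collecting the sign flips along the way, the symbol is -1.

-1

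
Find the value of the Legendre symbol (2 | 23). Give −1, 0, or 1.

1

Euler's criterion: (2/23) ≡ 2^11 (mod 23).
2^2 ≡ 4 (mod 23)
2^4 ≡ 16 (mod 23)
2^8 ≡ 3 (mod 23)
2^11 = 2^(8+2+1) ≡ 1 (mod 23).
Result is 1, so (2/23) = 1.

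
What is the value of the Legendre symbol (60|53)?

Euler's criterion: (60/53) ≡ 7^26 (mod 53).
7^2 ≡ 49 (mod 53)
7^4 ≡ 16 (mod 53)
7^8 ≡ 44 (mod 53)
7^16 ≡ 28 (mod 53)
7^26 = 7^(16+8+2) ≡ 1 (mod 53).
Result is 1, so (60/53) = 1.

1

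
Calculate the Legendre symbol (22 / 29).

Euler's criterion: (22/29) ≡ 22^14 (mod 29).
22^2 ≡ 20 (mod 29)
22^4 ≡ 23 (mod 29)
22^8 ≡ 7 (mod 29)
22^14 = 22^(8+4+2) ≡ 1 (mod 29).
Result is 1, so (22/29) = 1.

1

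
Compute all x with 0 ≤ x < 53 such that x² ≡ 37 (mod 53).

53 ≡ 1 (mod 4), so we find a root by search.
Trying successive values, 14² = 196 ≡ 37 (mod 53). The other root is 53 − 14 = 39.

14, 39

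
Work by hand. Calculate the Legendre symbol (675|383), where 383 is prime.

First reduce: 675 ≡ 292 (mod 383).
Pull out 2^2: since 383 ≡ 7 (mod 8), (2/383) = +1, so (2/383)^2 = +1.
Reciprocity: 73 ≡ 1 and 383 ≡ 3 (mod 4), so (73/383) = +(383/73).
Reduce top mod 73: now compute (18/73).
Pull out 2: since 73 ≡ 1 (mod 8), (2/73) = +1.
Reciprocity: 9 ≡ 1 and 73 ≡ 1 (mod 4), so (9/73) = +(73/9).
Reduce top mod 9: now compute (1/9).
Reached (1/9) = 1. Collecting the sign flips along the way, the symbol is +1.

1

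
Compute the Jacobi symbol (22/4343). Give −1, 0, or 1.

Pull out 2: since 4343 ≡ 7 (mod 8), (2/4343) = +1.
Reciprocity: 11 ≡ 3 and 4343 ≡ 3 (mod 4), so (11/4343) = −(4343/11).
Reduce top mod 11: now compute (9/11).
Reciprocity: 9 ≡ 1 and 11 ≡ 3 (mod 4), so (9/11) = +(11/9).
Reduce top mod 9: now compute (2/9).
Pull out 2: since 9 ≡ 1 (mod 8), (2/9) = +1.
Reached (1/9) = 1. Collecting the sign flips along the way, the symbol is -1.

-1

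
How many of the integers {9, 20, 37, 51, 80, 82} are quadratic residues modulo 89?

(9/89) = +1 → QR.
(20/89) = +1 → QR.
(37/89) = -1 → non-residue.
(51/89) = -1 → non-residue.
(80/89) = +1 → QR.
(82/89) = -1 → non-residue.
Total quadratic residues among the 6: 3.

3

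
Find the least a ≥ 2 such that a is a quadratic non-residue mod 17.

(2/17) = +1, so 2 is a residue.
(3/17) = −1, so 3 is the smallest positive non-residue mod 17.

3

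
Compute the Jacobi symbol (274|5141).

Pull out 2: since 5141 ≡ 5 (mod 8), (2/5141) = -1.
Reciprocity: 137 ≡ 1 and 5141 ≡ 1 (mod 4), so (137/5141) = +(5141/137).
Reduce top mod 137: now compute (72/137).
Pull out 2^3: since 137 ≡ 1 (mod 8), (2/137) = +1, so (2/137)^3 = +1.
Reciprocity: 9 ≡ 1 and 137 ≡ 1 (mod 4), so (9/137) = +(137/9).
Reduce top mod 9: now compute (2/9).
Pull out 2: since 9 ≡ 1 (mod 8), (2/9) = +1.
Reached (1/9) = 1. Collecting the sign flips along the way, the symbol is -1.

-1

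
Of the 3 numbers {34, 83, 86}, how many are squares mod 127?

(34/127) = +1 → QR.
(83/127) = -1 → non-residue.
(86/127) = -1 → non-residue.
Total quadratic residues among the 3: 1.

1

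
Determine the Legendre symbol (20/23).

Pull out 2^2: since 23 ≡ 7 (mod 8), (2/23) = +1, so (2/23)^2 = +1.
Reciprocity: 5 ≡ 1 and 23 ≡ 3 (mod 4), so (5/23) = +(23/5).
Reduce top mod 5: now compute (3/5).
Reciprocity: 3 ≡ 3 and 5 ≡ 1 (mod 4), so (3/5) = +(5/3).
Reduce top mod 3: now compute (2/3).
Pull out 2: since 3 ≡ 3 (mod 8), (2/3) = -1.
Reached (1/3) = 1. Collecting the sign flips along the way, the symbol is -1.

-1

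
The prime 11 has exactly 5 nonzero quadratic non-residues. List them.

2,6,7,8,10

Square k = 1,…,5 (k and 11−k give the same square):
1²=1, 2²=4, 3²=9, 4²≡5, 5²≡3 (mod 11).
The residues are {1, 3, 4, 5, 9}; the non-residues are the remaining 5 nonzero classes.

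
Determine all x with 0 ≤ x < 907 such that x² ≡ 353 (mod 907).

Since 907 ≡ 3 (mod 4), a square root of 353 is 353^((907+1)/4) = 353^227 mod 907.
Repeated squaring: 353^2≡350, 353^4≡55, 353^8≡304, 353^16≡809, 353^32≡534, 353^64≡358, 353^128≡277 (mod 907).
353^227 = 353^(128+64+32+2+1) ≡ 649 (mod 907).
Check: 649² = 421201 ≡ 353 (mod 907). The two roots are 258 and 649.

258, 649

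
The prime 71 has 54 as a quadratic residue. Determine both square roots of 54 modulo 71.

Since 71 ≡ 3 (mod 4), a square root of 54 is 54^((71+1)/4) = 54^18 mod 71.
Repeated squaring: 54^2≡5, 54^4≡25, 54^8≡57, 54^16≡54 (mod 71).
54^18 = 54^(16+2) ≡ 57 (mod 71).
Check: 57² = 3249 ≡ 54 (mod 71). The two roots are 14 and 57.

14, 57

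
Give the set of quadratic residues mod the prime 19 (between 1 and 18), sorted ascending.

Square k = 1,…,9 (k and 19−k give the same square):
1²=1, 2²=4, 3²=9, 4²=16, 5²≡6, 6²≡17, 7²≡11, 8²≡7, 9²≡5 (mod 19).
So the quadratic residues mod 19 are {1, 4, 5, 6, 7, 9, 11, 16, 17}.

1 4 5 6 7 9 11 16 17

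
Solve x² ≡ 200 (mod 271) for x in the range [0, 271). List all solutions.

124, 147

Since 271 ≡ 3 (mod 4), a square root of 200 is 200^((271+1)/4) = 200^68 mod 271.
Repeated squaring: 200^2≡163, 200^4≡11, 200^8≡121, 200^16≡7, 200^32≡49, 200^64≡233 (mod 271).
200^68 = 200^(64+4) ≡ 124 (mod 271).
Check: 124² = 15376 ≡ 200 (mod 271). The two roots are 124 and 147.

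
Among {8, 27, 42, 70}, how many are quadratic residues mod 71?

(8/71) = +1 → QR.
(27/71) = +1 → QR.
(42/71) = -1 → non-residue.
(70/71) = -1 → non-residue.
Total quadratic residues among the 4: 2.

2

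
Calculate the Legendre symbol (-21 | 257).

Euler's criterion: (-21/257) ≡ 236^128 (mod 257).
236^2 ≡ 184 (mod 257)
236^4 ≡ 189 (mod 257)
236^8 ≡ 255 (mod 257)
236^16 ≡ 4 (mod 257)
236^32 ≡ 16 (mod 257)
236^64 ≡ 256 (mod 257)
236^128 ≡ 1 (mod 257)
236^128 = 236^(128) ≡ 1 (mod 257).
Result is 1, so (-21/257) = 1.

1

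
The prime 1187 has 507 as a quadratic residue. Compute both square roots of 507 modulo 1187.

579, 608

Since 1187 ≡ 3 (mod 4), a square root of 507 is 507^((1187+1)/4) = 507^297 mod 1187.
Repeated squaring: 507^2≡657, 507^4≡768, 507^8≡1072, 507^16≡168, 507^32≡923, 507^64≡850, 507^128≡804, 507^256≡688 (mod 1187).
507^297 = 507^(256+32+8+1) ≡ 608 (mod 1187).
Check: 608² = 369664 ≡ 507 (mod 1187). The two roots are 579 and 608.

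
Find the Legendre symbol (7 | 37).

Reciprocity: 7 ≡ 3 and 37 ≡ 1 (mod 4), so (7/37) = +(37/7).
Reduce top mod 7: now compute (2/7).
Pull out 2: since 7 ≡ 7 (mod 8), (2/7) = +1.
Reached (1/7) = 1. Collecting the sign flips along the way, the symbol is +1.

1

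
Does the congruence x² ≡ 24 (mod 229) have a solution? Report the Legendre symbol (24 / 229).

-1

Euler's criterion: (24/229) ≡ 24^114 (mod 229).
24^2 ≡ 118 (mod 229)
24^4 ≡ 184 (mod 229)
24^8 ≡ 193 (mod 229)
24^16 ≡ 151 (mod 229)
24^32 ≡ 130 (mod 229)
24^64 ≡ 183 (mod 229)
24^114 = 24^(64+32+16+2) ≡ 228 (mod 229).
Result is 228 ≡ −1, so (24/229) = −1.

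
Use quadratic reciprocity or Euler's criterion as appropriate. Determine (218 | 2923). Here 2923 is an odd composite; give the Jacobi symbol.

Pull out 2: since 2923 ≡ 3 (mod 8), (2/2923) = -1.
Reciprocity: 109 ≡ 1 and 2923 ≡ 3 (mod 4), so (109/2923) = +(2923/109).
Reduce top mod 109: now compute (89/109).
Reciprocity: 89 ≡ 1 and 109 ≡ 1 (mod 4), so (89/109) = +(109/89).
Reduce top mod 89: now compute (20/89).
Pull out 2^2: since 89 ≡ 1 (mod 8), (2/89) = +1, so (2/89)^2 = +1.
Reciprocity: 5 ≡ 1 and 89 ≡ 1 (mod 4), so (5/89) = +(89/5).
Reduce top mod 5: now compute (4/5).
Pull out 2^2: since 5 ≡ 5 (mod 8), (2/5) = -1, so (2/5)^2 = +1.
Reached (1/5) = 1. Collecting the sign flips along the way, the symbol is -1.

-1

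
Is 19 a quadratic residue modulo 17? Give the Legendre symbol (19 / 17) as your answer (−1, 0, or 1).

First reduce: 19 ≡ 2 (mod 17).
Pull out 2: since 17 ≡ 1 (mod 8), (2/17) = +1.
Reached (1/17) = 1. Collecting the sign flips along the way, the symbol is +1.

1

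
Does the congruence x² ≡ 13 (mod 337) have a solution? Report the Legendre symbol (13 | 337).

Reciprocity: 13 ≡ 1 and 337 ≡ 1 (mod 4), so (13/337) = +(337/13).
Reduce top mod 13: now compute (12/13).
Pull out 2^2: since 13 ≡ 5 (mod 8), (2/13) = -1, so (2/13)^2 = +1.
Reciprocity: 3 ≡ 3 and 13 ≡ 1 (mod 4), so (3/13) = +(13/3).
Reduce top mod 3: now compute (1/3).
Reached (1/3) = 1. Collecting the sign flips along the way, the symbol is +1.

1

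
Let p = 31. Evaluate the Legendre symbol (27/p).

Euler's criterion: (27/31) ≡ 27^15 (mod 31).
27^2 ≡ 16 (mod 31)
27^4 ≡ 8 (mod 31)
27^8 ≡ 2 (mod 31)
27^15 = 27^(8+4+2+1) ≡ 30 (mod 31).
Result is 30 ≡ −1, so (27/31) = −1.

-1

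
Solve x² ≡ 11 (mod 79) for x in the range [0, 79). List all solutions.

13, 66

Since 79 ≡ 3 (mod 4), a square root of 11 is 11^((79+1)/4) = 11^20 mod 79.
Repeated squaring: 11^2≡42, 11^4≡26, 11^8≡44, 11^16≡40 (mod 79).
11^20 = 11^(16+4) ≡ 13 (mod 79).
Check: 13² = 169 ≡ 11 (mod 79). The two roots are 13 and 66.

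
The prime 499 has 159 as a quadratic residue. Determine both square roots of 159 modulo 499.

123, 376

Since 499 ≡ 3 (mod 4), a square root of 159 is 159^((499+1)/4) = 159^125 mod 499.
Repeated squaring: 159^2≡331, 159^4≡280, 159^8≡57, 159^16≡255, 159^32≡155, 159^64≡73 (mod 499).
159^125 = 159^(64+32+16+8+4+1) ≡ 123 (mod 499).
Check: 123² = 15129 ≡ 159 (mod 499). The two roots are 123 and 376.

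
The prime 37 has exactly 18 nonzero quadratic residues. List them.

1,3,4,7,9,10,11,12,16,21,25,26,27,28,30,33,34,36

Square k = 1,…,18 (k and 37−k give the same square):
1²=1, 2²=4, 3²=9, 4²=16, 5²=25, 6²=36, 7²≡12, 8²≡27, 9²≡7, 10²≡26, 11²≡10, 12²≡33, 13²≡21, 14²≡11, 15²≡3, 16²≡34, 17²≡30, 18²≡28 (mod 37).
So the quadratic residues mod 37 are {1, 3, 4, 7, 9, 10, 11, 12, 16, 21, 25, 26, 27, 28, 30, 33, 34, 36}.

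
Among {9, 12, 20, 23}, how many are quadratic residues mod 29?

3

(9/29) = +1 → QR.
(12/29) = -1 → non-residue.
(20/29) = +1 → QR.
(23/29) = +1 → QR.
Total quadratic residues among the 4: 3.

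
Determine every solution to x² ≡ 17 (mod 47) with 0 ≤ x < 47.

8, 39

Since 47 ≡ 3 (mod 4), a square root of 17 is 17^((47+1)/4) = 17^12 mod 47.
Repeated squaring: 17^2≡7, 17^4≡2, 17^8≡4 (mod 47).
17^12 = 17^(8+4) ≡ 8 (mod 47).
Check: 8² = 64 ≡ 17 (mod 47). The two roots are 8 and 39.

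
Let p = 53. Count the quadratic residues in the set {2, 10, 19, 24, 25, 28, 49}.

(2/53) = -1 → non-residue.
(10/53) = +1 → QR.
(19/53) = -1 → non-residue.
(24/53) = +1 → QR.
(25/53) = +1 → QR.
(28/53) = +1 → QR.
(49/53) = +1 → QR.
Total quadratic residues among the 7: 5.

5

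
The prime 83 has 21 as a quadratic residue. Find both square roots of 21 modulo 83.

41, 42

Since 83 ≡ 3 (mod 4), a square root of 21 is 21^((83+1)/4) = 21^21 mod 83.
Repeated squaring: 21^2≡26, 21^4≡12, 21^8≡61, 21^16≡69 (mod 83).
21^21 = 21^(16+4+1) ≡ 41 (mod 83).
Check: 41² = 1681 ≡ 21 (mod 83). The two roots are 41 and 42.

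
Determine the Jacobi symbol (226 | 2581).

-1

Pull out 2: since 2581 ≡ 5 (mod 8), (2/2581) = -1.
Reciprocity: 113 ≡ 1 and 2581 ≡ 1 (mod 4), so (113/2581) = +(2581/113).
Reduce top mod 113: now compute (95/113).
Reciprocity: 95 ≡ 3 and 113 ≡ 1 (mod 4), so (95/113) = +(113/95).
Reduce top mod 95: now compute (18/95).
Pull out 2: since 95 ≡ 7 (mod 8), (2/95) = +1.
Reciprocity: 9 ≡ 1 and 95 ≡ 3 (mod 4), so (9/95) = +(95/9).
Reduce top mod 9: now compute (5/9).
Reciprocity: 5 ≡ 1 and 9 ≡ 1 (mod 4), so (5/9) = +(9/5).
Reduce top mod 5: now compute (4/5).
Pull out 2^2: since 5 ≡ 5 (mod 8), (2/5) = -1, so (2/5)^2 = +1.
Reached (1/5) = 1. Collecting the sign flips along the way, the symbol is -1.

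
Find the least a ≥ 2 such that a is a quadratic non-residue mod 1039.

(2/1039) = +1, so 2 is a residue.
(3/1039) = −1, so 3 is the smallest positive non-residue mod 1039.

3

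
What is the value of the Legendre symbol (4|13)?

Euler's criterion: (4/13) ≡ 4^6 (mod 13).
4^2 ≡ 3 (mod 13)
4^4 ≡ 9 (mod 13)
4^6 = 4^(4+2) ≡ 1 (mod 13).
Result is 1, so (4/13) = 1.

1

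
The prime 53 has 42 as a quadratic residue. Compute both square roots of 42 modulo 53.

25, 28

53 ≡ 1 (mod 4), so we find a root by search.
Trying successive values, 25² = 625 ≡ 42 (mod 53). The other root is 53 − 25 = 28.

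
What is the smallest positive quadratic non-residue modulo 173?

2

(2/173) = −1, so 2 is the smallest positive non-residue mod 173.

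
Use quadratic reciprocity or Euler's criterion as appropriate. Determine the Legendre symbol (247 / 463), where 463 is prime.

1

Reciprocity: 247 ≡ 3 and 463 ≡ 3 (mod 4), so (247/463) = −(463/247).
Reduce top mod 247: now compute (216/247).
Pull out 2^3: since 247 ≡ 7 (mod 8), (2/247) = +1, so (2/247)^3 = +1.
Reciprocity: 27 ≡ 3 and 247 ≡ 3 (mod 4), so (27/247) = −(247/27).
Reduce top mod 27: now compute (4/27).
Pull out 2^2: since 27 ≡ 3 (mod 8), (2/27) = -1, so (2/27)^2 = +1.
Reached (1/27) = 1. Collecting the sign flips along the way, the symbol is +1.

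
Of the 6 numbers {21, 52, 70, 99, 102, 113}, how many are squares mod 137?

(21/137) = -1 → non-residue.
(52/137) = -1 → non-residue.
(70/137) = -1 → non-residue.
(99/137) = +1 → QR.
(102/137) = -1 → non-residue.
(113/137) = -1 → non-residue.
Total quadratic residues among the 6: 1.

1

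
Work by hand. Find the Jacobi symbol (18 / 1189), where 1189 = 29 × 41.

-1

Pull out 2: since 1189 ≡ 5 (mod 8), (2/1189) = -1.
Reciprocity: 9 ≡ 1 and 1189 ≡ 1 (mod 4), so (9/1189) = +(1189/9).
Reduce top mod 9: now compute (1/9).
Reached (1/9) = 1. Collecting the sign flips along the way, the symbol is -1.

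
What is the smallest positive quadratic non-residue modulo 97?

(2/97) = +1, so 2 is a residue.
(3/97) = +1, so 3 is a residue.
(4/97) = +1, so 4 is a residue.
(5/97) = −1, so 5 is the smallest positive non-residue mod 97.

5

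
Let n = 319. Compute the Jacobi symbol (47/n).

Reciprocity: 47 ≡ 3 and 319 ≡ 3 (mod 4), so (47/319) = −(319/47).
Reduce top mod 47: now compute (37/47).
Reciprocity: 37 ≡ 1 and 47 ≡ 3 (mod 4), so (37/47) = +(47/37).
Reduce top mod 37: now compute (10/37).
Pull out 2: since 37 ≡ 5 (mod 8), (2/37) = -1.
Reciprocity: 5 ≡ 1 and 37 ≡ 1 (mod 4), so (5/37) = +(37/5).
Reduce top mod 5: now compute (2/5).
Pull out 2: since 5 ≡ 5 (mod 8), (2/5) = -1.
Reached (1/5) = 1. Collecting the sign flips along the way, the symbol is -1.

-1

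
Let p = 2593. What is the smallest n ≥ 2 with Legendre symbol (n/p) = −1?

5

(2/2593) = +1, so 2 is a residue.
(3/2593) = +1, so 3 is a residue.
(4/2593) = +1, so 4 is a residue.
(5/2593) = −1, so 5 is the smallest positive non-residue mod 2593.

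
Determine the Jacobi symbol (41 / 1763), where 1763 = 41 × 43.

Reciprocity: 41 ≡ 1 and 1763 ≡ 3 (mod 4), so (41/1763) = +(1763/41).
Reduce top mod 41: now compute (0/41).
Top reduces to 0: gcd > 1, so the symbol is 0.

0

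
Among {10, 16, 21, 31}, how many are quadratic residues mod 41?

4

(10/41) = +1 → QR.
(16/41) = +1 → QR.
(21/41) = +1 → QR.
(31/41) = +1 → QR.
Total quadratic residues among the 4: 4.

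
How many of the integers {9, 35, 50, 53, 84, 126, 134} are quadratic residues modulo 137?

3

(9/137) = +1 → QR.
(35/137) = -1 → non-residue.
(50/137) = +1 → QR.
(53/137) = -1 → non-residue.
(84/137) = -1 → non-residue.
(126/137) = +1 → QR.
(134/137) = -1 → non-residue.
Total quadratic residues among the 7: 3.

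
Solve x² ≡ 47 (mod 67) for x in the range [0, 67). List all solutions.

Since 67 ≡ 3 (mod 4), a square root of 47 is 47^((67+1)/4) = 47^17 mod 67.
Repeated squaring: 47^2≡65, 47^4≡4, 47^8≡16, 47^16≡55 (mod 67).
47^17 = 47^(16+1) ≡ 39 (mod 67).
Check: 39² = 1521 ≡ 47 (mod 67). The two roots are 28 and 39.

28, 39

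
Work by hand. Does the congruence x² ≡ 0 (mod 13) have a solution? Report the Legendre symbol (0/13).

Top reduces to 0: gcd > 1, so the symbol is 0.

0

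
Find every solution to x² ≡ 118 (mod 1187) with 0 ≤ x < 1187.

470, 717

Since 1187 ≡ 3 (mod 4), a square root of 118 is 118^((1187+1)/4) = 118^297 mod 1187.
Repeated squaring: 118^2≡867, 118^4≡318, 118^8≡229, 118^16≡213, 118^32≡263, 118^64≡323, 118^128≡1060, 118^256≡698 (mod 1187).
118^297 = 118^(256+32+8+1) ≡ 717 (mod 1187).
Check: 717² = 514089 ≡ 118 (mod 1187). The two roots are 470 and 717.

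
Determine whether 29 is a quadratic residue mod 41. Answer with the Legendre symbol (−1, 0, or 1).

-1

Reciprocity: 29 ≡ 1 and 41 ≡ 1 (mod 4), so (29/41) = +(41/29).
Reduce top mod 29: now compute (12/29).
Pull out 2^2: since 29 ≡ 5 (mod 8), (2/29) = -1, so (2/29)^2 = +1.
Reciprocity: 3 ≡ 3 and 29 ≡ 1 (mod 4), so (3/29) = +(29/3).
Reduce top mod 3: now compute (2/3).
Pull out 2: since 3 ≡ 3 (mod 8), (2/3) = -1.
Reached (1/3) = 1. Collecting the sign flips along the way, the symbol is -1.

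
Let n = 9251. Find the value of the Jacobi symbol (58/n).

0

Pull out 2: since 9251 ≡ 3 (mod 8), (2/9251) = -1.
Reciprocity: 29 ≡ 1 and 9251 ≡ 3 (mod 4), so (29/9251) = +(9251/29).
Reduce top mod 29: now compute (0/29).
Top reduces to 0: gcd > 1, so the symbol is 0.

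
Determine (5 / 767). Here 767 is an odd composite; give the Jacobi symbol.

-1

Reciprocity: 5 ≡ 1 and 767 ≡ 3 (mod 4), so (5/767) = +(767/5).
Reduce top mod 5: now compute (2/5).
Pull out 2: since 5 ≡ 5 (mod 8), (2/5) = -1.
Reached (1/5) = 1. Collecting the sign flips along the way, the symbol is -1.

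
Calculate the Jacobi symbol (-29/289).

1

First reduce: -29 ≡ 260 (mod 289).
Pull out 2^2: since 289 ≡ 1 (mod 8), (2/289) = +1, so (2/289)^2 = +1.
Reciprocity: 65 ≡ 1 and 289 ≡ 1 (mod 4), so (65/289) = +(289/65).
Reduce top mod 65: now compute (29/65).
Reciprocity: 29 ≡ 1 and 65 ≡ 1 (mod 4), so (29/65) = +(65/29).
Reduce top mod 29: now compute (7/29).
Reciprocity: 7 ≡ 3 and 29 ≡ 1 (mod 4), so (7/29) = +(29/7).
Reduce top mod 7: now compute (1/7).
Reached (1/7) = 1. Collecting the sign flips along the way, the symbol is +1.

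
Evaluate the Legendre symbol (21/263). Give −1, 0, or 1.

Euler's criterion: (21/263) ≡ 21^131 (mod 263).
21^2 ≡ 178 (mod 263)
21^4 ≡ 124 (mod 263)
21^8 ≡ 122 (mod 263)
21^16 ≡ 156 (mod 263)
21^32 ≡ 140 (mod 263)
21^64 ≡ 138 (mod 263)
21^128 ≡ 108 (mod 263)
21^131 = 21^(128+2+1) ≡ 262 (mod 263).
Result is 262 ≡ −1, so (21/263) = −1.

-1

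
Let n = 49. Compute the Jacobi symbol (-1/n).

1

First reduce: -1 ≡ 48 (mod 49).
Pull out 2^4: since 49 ≡ 1 (mod 8), (2/49) = +1, so (2/49)^4 = +1.
Reciprocity: 3 ≡ 3 and 49 ≡ 1 (mod 4), so (3/49) = +(49/3).
Reduce top mod 3: now compute (1/3).
Reached (1/3) = 1. Collecting the sign flips along the way, the symbol is +1.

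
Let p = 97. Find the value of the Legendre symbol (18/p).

Pull out 2: since 97 ≡ 1 (mod 8), (2/97) = +1.
Reciprocity: 9 ≡ 1 and 97 ≡ 1 (mod 4), so (9/97) = +(97/9).
Reduce top mod 9: now compute (7/9).
Reciprocity: 7 ≡ 3 and 9 ≡ 1 (mod 4), so (7/9) = +(9/7).
Reduce top mod 7: now compute (2/7).
Pull out 2: since 7 ≡ 7 (mod 8), (2/7) = +1.
Reached (1/7) = 1. Collecting the sign flips along the way, the symbol is +1.

1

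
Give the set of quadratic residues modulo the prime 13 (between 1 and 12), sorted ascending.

1,3,4,9,10,12

Square k = 1,…,6 (k and 13−k give the same square):
1²=1, 2²=4, 3²=9, 4²≡3, 5²≡12, 6²≡10 (mod 13).
So the quadratic residues mod 13 are {1, 3, 4, 9, 10, 12}.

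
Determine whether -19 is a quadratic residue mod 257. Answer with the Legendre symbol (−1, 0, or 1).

Euler's criterion: (-19/257) ≡ 238^128 (mod 257).
238^2 ≡ 104 (mod 257)
238^4 ≡ 22 (mod 257)
238^8 ≡ 227 (mod 257)
238^16 ≡ 129 (mod 257)
238^32 ≡ 193 (mod 257)
238^64 ≡ 241 (mod 257)
238^128 ≡ 256 (mod 257)
238^128 = 238^(128) ≡ 256 (mod 257).
Result is 256 ≡ −1, so (-19/257) = −1.

-1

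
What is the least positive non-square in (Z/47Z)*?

(2/47) = +1, so 2 is a residue.
(3/47) = +1, so 3 is a residue.
(4/47) = +1, so 4 is a residue.
(5/47) = −1, so 5 is the smallest positive non-residue mod 47.

5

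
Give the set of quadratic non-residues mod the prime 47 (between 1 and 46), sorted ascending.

Square k = 1,…,23 (k and 47−k give the same square):
1²=1, 2²=4, 3²=9, 4²=16, 5²=25, 6²=36, 7²≡2, 8²≡17, 9²≡34, 10²≡6, 11²≡27, 12²≡3, 13²≡28, 14²≡8, 15²≡37, 16²≡21, 17²≡7, 18²≡42, 19²≡32, 20²≡24, 21²≡18, 22²≡14, 23²≡12 (mod 47).
The residues are {1, 2, 3, 4, 6, 7, 8, 9, 12, 14, 16, 17, 18, 21, 24, 25, 27, 28, 32, 34, 36, 37, 42}; the non-residues are the remaining 23 nonzero classes.

5 10 11 13 15 19 20 22 23 26 29 30 31 33 35 38 39 40 41 43 44 45 46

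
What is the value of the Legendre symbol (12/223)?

Pull out 2^2: since 223 ≡ 7 (mod 8), (2/223) = +1, so (2/223)^2 = +1.
Reciprocity: 3 ≡ 3 and 223 ≡ 3 (mod 4), so (3/223) = −(223/3).
Reduce top mod 3: now compute (1/3).
Reached (1/3) = 1. Collecting the sign flips along the way, the symbol is -1.

-1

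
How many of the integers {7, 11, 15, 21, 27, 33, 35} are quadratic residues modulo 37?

5

(7/37) = +1 → QR.
(11/37) = +1 → QR.
(15/37) = -1 → non-residue.
(21/37) = +1 → QR.
(27/37) = +1 → QR.
(33/37) = +1 → QR.
(35/37) = -1 → non-residue.
Total quadratic residues among the 7: 5.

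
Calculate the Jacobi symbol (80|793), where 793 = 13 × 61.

Pull out 2^4: since 793 ≡ 1 (mod 8), (2/793) = +1, so (2/793)^4 = +1.
Reciprocity: 5 ≡ 1 and 793 ≡ 1 (mod 4), so (5/793) = +(793/5).
Reduce top mod 5: now compute (3/5).
Reciprocity: 3 ≡ 3 and 5 ≡ 1 (mod 4), so (3/5) = +(5/3).
Reduce top mod 3: now compute (2/3).
Pull out 2: since 3 ≡ 3 (mod 8), (2/3) = -1.
Reached (1/3) = 1. Collecting the sign flips along the way, the symbol is -1.

-1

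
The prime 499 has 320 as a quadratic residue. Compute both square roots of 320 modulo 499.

Since 499 ≡ 3 (mod 4), a square root of 320 is 320^((499+1)/4) = 320^125 mod 499.
Repeated squaring: 320^2≡105, 320^4≡47, 320^8≡213, 320^16≡459, 320^32≡103, 320^64≡130 (mod 499).
320^125 = 320^(64+32+16+8+4+1) ≡ 400 (mod 499).
Check: 400² = 160000 ≡ 320 (mod 499). The two roots are 99 and 400.

99, 400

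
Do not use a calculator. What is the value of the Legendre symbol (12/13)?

1

Pull out 2^2: since 13 ≡ 5 (mod 8), (2/13) = -1, so (2/13)^2 = +1.
Reciprocity: 3 ≡ 3 and 13 ≡ 1 (mod 4), so (3/13) = +(13/3).
Reduce top mod 3: now compute (1/3).
Reached (1/3) = 1. Collecting the sign flips along the way, the symbol is +1.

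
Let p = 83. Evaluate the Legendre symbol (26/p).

Pull out 2: since 83 ≡ 3 (mod 8), (2/83) = -1.
Reciprocity: 13 ≡ 1 and 83 ≡ 3 (mod 4), so (13/83) = +(83/13).
Reduce top mod 13: now compute (5/13).
Reciprocity: 5 ≡ 1 and 13 ≡ 1 (mod 4), so (5/13) = +(13/5).
Reduce top mod 5: now compute (3/5).
Reciprocity: 3 ≡ 3 and 5 ≡ 1 (mod 4), so (3/5) = +(5/3).
Reduce top mod 3: now compute (2/3).
Pull out 2: since 3 ≡ 3 (mod 8), (2/3) = -1.
Reached (1/3) = 1. Collecting the sign flips along the way, the symbol is +1.

1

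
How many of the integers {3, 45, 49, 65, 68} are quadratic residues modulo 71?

(3/71) = +1 → QR.
(45/71) = +1 → QR.
(49/71) = +1 → QR.
(65/71) = -1 → non-residue.
(68/71) = -1 → non-residue.
Total quadratic residues among the 5: 3.

3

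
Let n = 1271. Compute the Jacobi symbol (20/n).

1

Pull out 2^2: since 1271 ≡ 7 (mod 8), (2/1271) = +1, so (2/1271)^2 = +1.
Reciprocity: 5 ≡ 1 and 1271 ≡ 3 (mod 4), so (5/1271) = +(1271/5).
Reduce top mod 5: now compute (1/5).
Reached (1/5) = 1. Collecting the sign flips along the way, the symbol is +1.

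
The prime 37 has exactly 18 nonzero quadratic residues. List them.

1 3 4 7 9 10 11 12 16 21 25 26 27 28 30 33 34 36

Square k = 1,…,18 (k and 37−k give the same square):
1²=1, 2²=4, 3²=9, 4²=16, 5²=25, 6²=36, 7²≡12, 8²≡27, 9²≡7, 10²≡26, 11²≡10, 12²≡33, 13²≡21, 14²≡11, 15²≡3, 16²≡34, 17²≡30, 18²≡28 (mod 37).
So the quadratic residues mod 37 are {1, 3, 4, 7, 9, 10, 11, 12, 16, 21, 25, 26, 27, 28, 30, 33, 34, 36}.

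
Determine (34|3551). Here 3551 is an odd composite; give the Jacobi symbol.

1

Pull out 2: since 3551 ≡ 7 (mod 8), (2/3551) = +1.
Reciprocity: 17 ≡ 1 and 3551 ≡ 3 (mod 4), so (17/3551) = +(3551/17).
Reduce top mod 17: now compute (15/17).
Reciprocity: 15 ≡ 3 and 17 ≡ 1 (mod 4), so (15/17) = +(17/15).
Reduce top mod 15: now compute (2/15).
Pull out 2: since 15 ≡ 7 (mod 8), (2/15) = +1.
Reached (1/15) = 1. Collecting the sign flips along the way, the symbol is +1.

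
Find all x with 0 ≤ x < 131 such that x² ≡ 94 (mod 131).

15, 116

Since 131 ≡ 3 (mod 4), a square root of 94 is 94^((131+1)/4) = 94^33 mod 131.
Repeated squaring: 94^2≡59, 94^4≡75, 94^8≡123, 94^16≡64, 94^32≡35 (mod 131).
94^33 = 94^(32+1) ≡ 15 (mod 131).
Check: 15² = 225 ≡ 94 (mod 131). The two roots are 15 and 116.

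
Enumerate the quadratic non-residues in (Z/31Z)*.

Square k = 1,…,15 (k and 31−k give the same square):
1²=1, 2²=4, 3²=9, 4²=16, 5²=25, 6²≡5, 7²≡18, 8²≡2, 9²≡19, 10²≡7, 11²≡28, 12²≡20, 13²≡14, 14²≡10, 15²≡8 (mod 31).
The residues are {1, 2, 4, 5, 7, 8, 9, 10, 14, 16, 18, 19, 20, 25, 28}; the non-residues are the remaining 15 nonzero classes.

3 6 11 12 13 15 17 21 22 23 24 26 27 29 30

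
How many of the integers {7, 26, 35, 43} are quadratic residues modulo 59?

3

(7/59) = +1 → QR.
(26/59) = +1 → QR.
(35/59) = +1 → QR.
(43/59) = -1 → non-residue.
Total quadratic residues among the 4: 3.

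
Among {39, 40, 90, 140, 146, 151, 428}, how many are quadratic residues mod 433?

2

(39/433) = +1 → QR.
(40/433) = -1 → non-residue.
(90/433) = -1 → non-residue.
(140/433) = +1 → QR.
(146/433) = -1 → non-residue.
(151/433) = -1 → non-residue.
(428/433) = -1 → non-residue.
Total quadratic residues among the 7: 2.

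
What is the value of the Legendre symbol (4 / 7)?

1

Pull out 2^2: since 7 ≡ 7 (mod 8), (2/7) = +1, so (2/7)^2 = +1.
Reached (1/7) = 1. Collecting the sign flips along the way, the symbol is +1.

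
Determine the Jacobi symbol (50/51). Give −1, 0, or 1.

Pull out 2: since 51 ≡ 3 (mod 8), (2/51) = -1.
Reciprocity: 25 ≡ 1 and 51 ≡ 3 (mod 4), so (25/51) = +(51/25).
Reduce top mod 25: now compute (1/25).
Reached (1/25) = 1. Collecting the sign flips along the way, the symbol is -1.

-1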